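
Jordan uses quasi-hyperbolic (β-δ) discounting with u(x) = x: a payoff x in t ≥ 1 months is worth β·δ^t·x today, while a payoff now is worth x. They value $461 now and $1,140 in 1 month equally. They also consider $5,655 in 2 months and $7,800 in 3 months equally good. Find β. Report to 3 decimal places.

Both payoffs in the second observation are in the future, so β drops out: δ^2·5655 = δ^3·7800 ⇒ δ = 5655/7800 = 0.72500.
The first indifference: 461 = β·δ·1140, so β = 461/(δ·1140) = 461/(0.72500·1140) ≈ 0.558.

β ≈ 0.558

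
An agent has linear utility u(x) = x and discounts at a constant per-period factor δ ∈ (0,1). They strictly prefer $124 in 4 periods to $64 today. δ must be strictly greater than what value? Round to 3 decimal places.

δ > 0.848

Comparing present values: 64 < δ^4·124.
Dividing by 124: δ^4 > 0.51613. Both sides are positive, so the 4th root keeps the direction.
δ > 0.51613^(1/4) = 0.848.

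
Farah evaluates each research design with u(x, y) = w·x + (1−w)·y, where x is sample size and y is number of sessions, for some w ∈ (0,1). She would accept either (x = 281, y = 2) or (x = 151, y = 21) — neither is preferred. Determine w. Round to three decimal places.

w = 0.128

u(281,2) = u(151,21) means w·281 + (1−w)·2 = w·151 + (1−w)·21.
Collecting terms: w·130 = (1−w)·19.
Hence w = 19/(130+19) = 19/149 = 0.128.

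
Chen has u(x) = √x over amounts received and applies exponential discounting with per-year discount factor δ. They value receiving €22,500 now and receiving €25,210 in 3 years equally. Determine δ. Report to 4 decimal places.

The payoff in 3 years is discounted by δ^3, so u(22500) = δ^3·u(25210) and δ^3 = u(22500)/u(25210).
With u(x) = √x: δ^3 = √22500/√25210 = √(22500/25210) = 0.94472.
So δ = 0.94472^(1/3) ≈ 0.9812.

δ ≈ 0.9812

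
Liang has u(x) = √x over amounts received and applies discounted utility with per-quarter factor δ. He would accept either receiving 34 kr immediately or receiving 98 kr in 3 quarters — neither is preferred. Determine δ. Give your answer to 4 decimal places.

The payoff in 3 quarters is discounted by δ^3, so u(34) = δ^3·u(98) and δ^3 = u(34)/u(98).
With u(x) = √x: δ^3 = √34/√98 = √(34/98) = 0.58902.
So δ = 0.58902^(1/3) ≈ 0.8383.

δ ≈ 0.8383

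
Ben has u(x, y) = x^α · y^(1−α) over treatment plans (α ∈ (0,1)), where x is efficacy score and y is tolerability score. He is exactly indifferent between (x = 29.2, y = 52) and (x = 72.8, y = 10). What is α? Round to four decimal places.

α ≈ 0.6435

The Cobb–Douglas utilities coincide, so 29.2^α·52^(1−α) = 72.8^α·10^(1−α).
Taking logs: α·ln 29.2 + (1−α)·ln 52 = α·ln 72.8 + (1−α)·ln 10, i.e. α·-0.9135472 = (1−α)·-1.6486586.
So α/(1−α) = (-1.6486586)/(-0.9135472) = 1.8046781, and α = 1.8046781/2.8046781 ≈ 0.6435.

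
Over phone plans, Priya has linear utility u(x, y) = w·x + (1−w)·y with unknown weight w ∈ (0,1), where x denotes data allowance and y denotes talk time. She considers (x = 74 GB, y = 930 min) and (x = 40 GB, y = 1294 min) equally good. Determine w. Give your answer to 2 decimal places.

w = 0.91

Indifference: w·74 + (1−w)·930 = w·40 + (1−w)·1294.
Collecting terms: w·34 = (1−w)·364.
So w/(1−w) = 364/34 = 10.7059, giving w = 364/(34+364) = 0.91.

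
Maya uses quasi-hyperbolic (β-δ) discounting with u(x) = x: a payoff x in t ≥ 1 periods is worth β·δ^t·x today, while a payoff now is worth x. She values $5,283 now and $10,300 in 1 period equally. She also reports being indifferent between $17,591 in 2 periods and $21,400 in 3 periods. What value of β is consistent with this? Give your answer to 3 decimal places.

β ≈ 0.624

The second indifference involves only future payoffs, so β cancels: β·δ^2·17591 = β·δ^3·21400, giving δ = 17591/21400 = 0.82201.
The first indifference: 5283 = β·δ·10300, so β = 5283/(δ·10300) = 5283/(0.82201·10300) ≈ 0.624.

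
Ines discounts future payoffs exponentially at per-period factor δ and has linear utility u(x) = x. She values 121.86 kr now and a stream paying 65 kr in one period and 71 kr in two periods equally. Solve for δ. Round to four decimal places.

δ ≈ 0.9300

The stream is worth 65δ + 71δ² today, so 65δ + 71δ² = 121.86.
Rearranged: 71δ² + 65δ − 121.86 = 0.
δ = (−65 + √(65² + 4·71·121.86)) / (2·71) = (−65 + √38833.24) / 142 ≈ 0.9300.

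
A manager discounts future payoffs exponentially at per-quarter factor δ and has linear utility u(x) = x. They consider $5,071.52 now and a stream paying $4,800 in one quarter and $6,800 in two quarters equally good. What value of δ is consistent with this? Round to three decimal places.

The stream is worth 4800δ + 6800δ² today, so 4800δ + 6800δ² = 5071.52.
Rearranged: 6800δ² + 4800δ − 5071.52 = 0.
δ = (−4800 + √(4800² + 4·6800·5071.52)) / (2·6800) = (−4800 + √160985344.00) / 13600 ≈ 0.580.

δ ≈ 0.580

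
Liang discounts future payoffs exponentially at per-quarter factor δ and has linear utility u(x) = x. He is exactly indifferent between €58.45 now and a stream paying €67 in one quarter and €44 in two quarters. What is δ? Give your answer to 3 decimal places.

δ ≈ 0.620

Equating present values: 58.45 = 67δ + 44δ².
That is, 44δ² + 67δ − 58.45 = 0, a quadratic in δ.
δ = (−67 + √(67² + 4·44·58.45)) / (2·44) = (−67 + √14776.20) / 88 ≈ 0.620.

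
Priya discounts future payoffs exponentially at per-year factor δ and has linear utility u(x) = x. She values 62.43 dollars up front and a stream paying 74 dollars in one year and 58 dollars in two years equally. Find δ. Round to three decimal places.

Present value of the stream is 74·δ + 58·δ². Indifference gives 74δ + 58δ² = 62.43.
That is, 58δ² + 74δ − 62.43 = 0, a quadratic in δ.
By the quadratic formula (taking the positive root), δ = (−74 + √19959.76) / 116 ≈ 0.580.

δ ≈ 0.580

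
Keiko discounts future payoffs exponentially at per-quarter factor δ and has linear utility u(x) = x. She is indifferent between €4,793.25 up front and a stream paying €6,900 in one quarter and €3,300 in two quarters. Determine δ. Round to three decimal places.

δ ≈ 0.550

Present value of the stream is 6900·δ + 3300·δ². Indifference gives 6900δ + 3300δ² = 4793.25.
Rearranged: 3300δ² + 6900δ − 4793.25 = 0.
By the quadratic formula (taking the positive root), δ = (−6900 + √110880900.00) / 6600 ≈ 0.550.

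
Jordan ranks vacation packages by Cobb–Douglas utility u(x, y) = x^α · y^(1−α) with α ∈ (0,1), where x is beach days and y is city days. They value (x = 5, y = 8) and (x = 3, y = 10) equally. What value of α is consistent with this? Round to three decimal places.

Indifference: 5^α · 8^(1−α) = 3^α · 10^(1−α).
(5/3)^α = (10/8)^(1−α); take logs: α·ln(5/3) = (1−α)·ln(10/8), i.e. α·0.510826 = (1−α)·0.223144.
With A = 0.510826 and B = 0.223144: α·A = (1−α)·B, so α = B/(A+B) = 0.223144/0.733970 ≈ 0.304.

α ≈ 0.304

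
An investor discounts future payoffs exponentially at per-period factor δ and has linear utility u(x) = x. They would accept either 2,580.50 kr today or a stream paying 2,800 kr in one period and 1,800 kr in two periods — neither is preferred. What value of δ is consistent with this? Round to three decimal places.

Equating present values: 2580.50 = 2800δ + 1800δ².
So 1800δ² + 2800δ − 2580.50 = 0.
δ = (−2800 + √(2800² + 4·1800·2580.50)) / (2·1800) = (−2800 + √26419600.00) / 3600 ≈ 0.650.

δ ≈ 0.650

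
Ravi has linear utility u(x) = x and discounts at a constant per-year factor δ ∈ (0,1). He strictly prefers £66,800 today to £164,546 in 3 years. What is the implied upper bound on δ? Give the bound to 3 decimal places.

Under u(x) = x this choice says 66800 > δ^3·164546.
So δ^3 < 66800/164546 = 0.40597; taking the cube root of both positive sides preserves the inequality.
δ < (66800/164546)^(1/3) ≈ 0.740.

δ < 0.740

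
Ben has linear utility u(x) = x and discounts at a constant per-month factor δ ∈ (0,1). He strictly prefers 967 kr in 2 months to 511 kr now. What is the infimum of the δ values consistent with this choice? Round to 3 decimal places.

δ > 0.727

Under u(x) = x this choice says 511 < δ^2·967.
Hence δ^2 > 511/967 = 0.52844, and x ↦ x^(1/2) is increasing on (0,∞).
δ > 0.52844^(1/2) = 0.727.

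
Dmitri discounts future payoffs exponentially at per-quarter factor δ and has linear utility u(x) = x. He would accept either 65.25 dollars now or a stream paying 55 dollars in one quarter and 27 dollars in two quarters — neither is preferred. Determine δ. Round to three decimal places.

δ ≈ 0.840

The stream is worth 55δ + 27δ² today, so 55δ + 27δ² = 65.25.
So 27δ² + 55δ − 65.25 = 0.
δ = (−55 + √(55² + 4·27·65.25)) / (2·27) = (−55 + √10072.00) / 54 ≈ 0.840.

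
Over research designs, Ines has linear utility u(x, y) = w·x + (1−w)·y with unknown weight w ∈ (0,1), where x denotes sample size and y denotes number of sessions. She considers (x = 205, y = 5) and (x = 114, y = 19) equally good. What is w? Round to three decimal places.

w = 0.133

Indifference: w·205 + (1−w)·5 = w·114 + (1−w)·19.
Rearranging, 91·w − 14·(1−w) = 0.
Hence w = 14/(91+14) = 14/105 = 0.133.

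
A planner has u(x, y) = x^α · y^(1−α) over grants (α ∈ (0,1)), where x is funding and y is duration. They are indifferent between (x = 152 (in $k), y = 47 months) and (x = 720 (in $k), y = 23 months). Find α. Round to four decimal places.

α ≈ 0.3148

Set the two utilities equal: 152^α·47^(1−α) = 720^α·23^(1−α).
Rearrange to (152/720)^α = (23/47)^(1−α) and take logs: α·-1.5553707 = (1−α)·-0.7146534.
So α/(1−α) = (-0.7146534)/(-1.5553707) = 0.4594746, and α = 0.4594746/1.4594746 ≈ 0.3148.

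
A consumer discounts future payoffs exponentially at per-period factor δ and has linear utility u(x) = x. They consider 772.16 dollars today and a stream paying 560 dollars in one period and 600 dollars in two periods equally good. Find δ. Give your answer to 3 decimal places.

Present value of the stream is 560·δ + 600·δ². Indifference gives 560δ + 600δ² = 772.16.
That is, 600δ² + 560δ − 772.16 = 0, a quadratic in δ.
δ = (−560 + √(560² + 4·600·772.16)) / (2·600) = (−560 + √2166784.00) / 1200 ≈ 0.760.

δ ≈ 0.760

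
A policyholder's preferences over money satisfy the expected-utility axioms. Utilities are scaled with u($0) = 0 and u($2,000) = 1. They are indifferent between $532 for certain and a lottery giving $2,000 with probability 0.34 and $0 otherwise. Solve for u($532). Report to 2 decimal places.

0.34

By the standard-gamble method, u($532) is just the indifference probability on the best outcome: 0.34.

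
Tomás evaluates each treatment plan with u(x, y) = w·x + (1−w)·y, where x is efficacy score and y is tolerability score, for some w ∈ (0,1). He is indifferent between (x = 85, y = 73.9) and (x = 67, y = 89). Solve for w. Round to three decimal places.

u(85,73.9) = u(67,89) means w·85 + (1−w)·73.9 = w·67 + (1−w)·89.
Rearranging, 18·w − 15.1·(1−w) = 0.
Hence w = 15.1/(18+15.1) = 15.1/33.1 = 0.456.

w = 0.456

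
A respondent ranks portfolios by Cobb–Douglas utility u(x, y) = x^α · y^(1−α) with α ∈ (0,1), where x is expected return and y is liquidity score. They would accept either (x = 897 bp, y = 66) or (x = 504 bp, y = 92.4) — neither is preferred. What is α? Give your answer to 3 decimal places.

α ≈ 0.369

Set the two utilities equal: 897^α·66^(1−α) = 504^α·92.4^(1−α).
(897/504)^α = (92.4/66)^(1−α); take logs: α·ln(897/504) = (1−α)·ln(92.4/66), i.e. α·0.576480 = (1−α)·0.336472.
So α/(1−α) = (0.336472)/(0.576480) = 0.583666, and α = 0.583666/1.583666 ≈ 0.369.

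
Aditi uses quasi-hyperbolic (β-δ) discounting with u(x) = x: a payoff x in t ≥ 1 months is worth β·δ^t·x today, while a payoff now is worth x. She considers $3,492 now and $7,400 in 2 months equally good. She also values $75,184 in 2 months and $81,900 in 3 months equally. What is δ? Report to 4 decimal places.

Both payoffs in the second observation are in the future, so β drops out: δ^2·75184 = δ^3·81900 ⇒ δ = 75184/81900 = 0.91800.

δ ≈ 0.9180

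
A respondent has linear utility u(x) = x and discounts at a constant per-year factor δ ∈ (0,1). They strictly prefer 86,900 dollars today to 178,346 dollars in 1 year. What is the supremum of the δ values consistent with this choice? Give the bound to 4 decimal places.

δ < 0.4873

Under u(x) = x this choice says 86900 > δ·178346.
So δ < 86900/178346 = 0.48726.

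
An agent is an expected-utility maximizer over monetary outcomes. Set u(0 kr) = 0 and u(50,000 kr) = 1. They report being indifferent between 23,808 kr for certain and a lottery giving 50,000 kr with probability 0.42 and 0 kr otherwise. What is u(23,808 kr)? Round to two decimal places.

0.42

u(23,808 kr) equals the lottery's expected utility: 0.42·1 + 0.58·0 = 0.42.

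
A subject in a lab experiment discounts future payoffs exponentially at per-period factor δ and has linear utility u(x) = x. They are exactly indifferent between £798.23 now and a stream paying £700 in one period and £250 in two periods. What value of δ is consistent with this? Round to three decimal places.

δ ≈ 0.870

Equating present values: 798.23 = 700δ + 250δ².
That is, 250δ² + 700δ − 798.23 = 0, a quadratic in δ.
By the quadratic formula (taking the positive root), δ = (−700 + √1288230.00) / 500 ≈ 0.870.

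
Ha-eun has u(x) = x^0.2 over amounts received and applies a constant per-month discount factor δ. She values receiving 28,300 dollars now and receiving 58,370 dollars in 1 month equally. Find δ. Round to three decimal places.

Indifference means u(28300) = δ · u(58370), so δ = u(28300)/u(58370).
Since u(x) = x^0.2, δ = (28300/58370)^0.2 = 0.48484^0.2 = 0.86521.

δ ≈ 0.865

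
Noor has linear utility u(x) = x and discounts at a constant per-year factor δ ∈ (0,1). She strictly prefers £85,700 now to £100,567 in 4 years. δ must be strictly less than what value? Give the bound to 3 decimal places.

δ < 0.961

The preference means 85700 > δ^4·100567.
So δ^4 < 85700/100567 = 0.85217; taking the 4th root of both positive sides preserves the inequality.
δ < 0.85217^(1/4) = 0.961.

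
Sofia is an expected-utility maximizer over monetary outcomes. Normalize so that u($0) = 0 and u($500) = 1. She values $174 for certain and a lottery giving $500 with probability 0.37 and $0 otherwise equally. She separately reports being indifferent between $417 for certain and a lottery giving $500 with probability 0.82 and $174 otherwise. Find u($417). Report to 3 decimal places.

0.887

The first gamble pins u($174): it must equal 0.37·1 + 0.63·0 = 0.37.
Then u($417) = 0.82·u($500) + 0.18·u($174) = 0.82·1.00 + 0.18·0.37 = 0.8866.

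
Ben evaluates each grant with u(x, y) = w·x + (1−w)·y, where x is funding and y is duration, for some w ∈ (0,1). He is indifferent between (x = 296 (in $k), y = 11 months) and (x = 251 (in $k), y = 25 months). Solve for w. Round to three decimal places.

w = 0.237

Equating utilities: w·296 + (1−w)·11 = w·251 + (1−w)·25.
Collecting terms: w·45 = (1−w)·14.
Hence w = 14/(45+14) = 14/59 = 0.237.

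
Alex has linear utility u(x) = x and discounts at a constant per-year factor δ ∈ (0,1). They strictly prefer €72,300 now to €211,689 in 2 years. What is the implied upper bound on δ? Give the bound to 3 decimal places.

Under u(x) = x this choice says 72300 > δ^2·211689.
Dividing by 211689: δ^2 < 0.34154. Both sides are positive, so the square root keeps the direction.
δ < 0.34154^(1/2) = 0.584.

δ < 0.584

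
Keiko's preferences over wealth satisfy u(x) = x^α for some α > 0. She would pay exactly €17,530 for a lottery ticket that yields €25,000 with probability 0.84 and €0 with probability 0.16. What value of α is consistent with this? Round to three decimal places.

α ≈ 0.491

Since u(0) = 0, the lottery's EU is 0.84·25000^α.
Setting u(17530) equal to that: 17530^α = 0.84·25000^α ⇒ (17530/25000)^α = 0.84.
Take logs: α = ln 0.84 / ln(17530/25000) ≈ 0.49119.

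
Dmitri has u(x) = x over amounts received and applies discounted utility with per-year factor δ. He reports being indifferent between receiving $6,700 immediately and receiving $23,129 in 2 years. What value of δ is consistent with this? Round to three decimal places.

The payoff in 2 years is discounted by δ^2, so u(6700) = δ^2·u(23129) and δ^2 = u(6700)/u(23129).
With u(x) = x: δ^2 = 6700/23129 = 0.28968.
So δ = 0.28968^(1/2) ≈ 0.538.

δ ≈ 0.538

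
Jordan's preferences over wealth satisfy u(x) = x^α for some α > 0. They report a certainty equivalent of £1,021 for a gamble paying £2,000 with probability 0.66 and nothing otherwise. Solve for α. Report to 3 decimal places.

Since u(0) = 0, the lottery's EU is 0.66·2000^α.
Indifference: 1021^α = 0.66·2000^α, so (1021/2000)^α = 0.66.
Taking logs: α·ln(1021/2000) = ln(0.66), so α = -0.415515 / -0.672365 ≈ 0.618.

α ≈ 0.618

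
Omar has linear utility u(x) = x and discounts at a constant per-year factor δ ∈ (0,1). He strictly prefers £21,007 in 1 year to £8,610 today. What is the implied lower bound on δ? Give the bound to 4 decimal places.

δ > 0.4099

Under u(x) = x this choice says 8610 < δ·21007.
Dividing through by 21007 gives δ > 0.40986.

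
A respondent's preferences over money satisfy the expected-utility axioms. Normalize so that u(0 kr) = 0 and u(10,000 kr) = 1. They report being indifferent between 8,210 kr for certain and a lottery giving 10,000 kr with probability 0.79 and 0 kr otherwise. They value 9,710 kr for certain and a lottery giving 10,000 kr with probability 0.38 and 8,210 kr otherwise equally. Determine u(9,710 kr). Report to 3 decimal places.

First, u(8,210 kr) = 0.79·u(10,000 kr) + 0.21·u(0 kr) = 0.79.
Then u(9,710 kr) = 0.38·u(10,000 kr) + 0.62·u(8,210 kr) = 0.38·1.00 + 0.62·0.79 = 0.8698.

0.870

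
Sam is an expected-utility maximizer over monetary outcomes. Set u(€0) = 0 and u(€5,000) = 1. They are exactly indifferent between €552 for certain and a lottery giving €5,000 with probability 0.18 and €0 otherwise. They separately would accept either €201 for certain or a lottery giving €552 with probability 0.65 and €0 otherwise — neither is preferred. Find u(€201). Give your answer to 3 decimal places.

The first gamble pins u(€552): it must equal 0.18·1 + 0.82·0 = 0.18.
Chaining: u(€201) = 0.65·0.18 + 0.35·0.00 = 0.1170.

0.117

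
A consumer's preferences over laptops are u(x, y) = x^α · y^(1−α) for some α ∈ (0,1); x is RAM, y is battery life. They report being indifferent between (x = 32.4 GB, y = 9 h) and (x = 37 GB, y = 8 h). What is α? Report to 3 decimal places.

α ≈ 0.470

Indifference: 32.4^α · 9^(1−α) = 37^α · 8^(1−α).
(32.4/37)^α = (8/9)^(1−α); take logs: α·ln(32.4/37) = (1−α)·ln(8/9), i.e. α·-0.132759 = (1−α)·-0.117783.
So α/(1−α) = (-0.117783)/(-0.132759) = 0.887194, and α = 0.887194/1.887194 ≈ 0.470.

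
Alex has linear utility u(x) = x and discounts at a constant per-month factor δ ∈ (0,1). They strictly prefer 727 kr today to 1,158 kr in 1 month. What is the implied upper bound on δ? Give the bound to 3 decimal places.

δ < 0.628

The preference means 727 > δ·1158.
So δ < 727/1158 = 0.62781.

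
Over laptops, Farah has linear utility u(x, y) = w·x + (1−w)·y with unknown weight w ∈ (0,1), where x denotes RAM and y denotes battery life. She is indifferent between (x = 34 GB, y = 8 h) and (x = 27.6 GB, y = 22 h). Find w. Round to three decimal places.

w = 0.686

Indifference: w·34 + (1−w)·8 = w·27.6 + (1−w)·22.
Collecting terms: w·6.4 = (1−w)·14.
So w/(1−w) = 14/6.4 = 2.1875, giving w = 14/(6.4+14) = 0.686.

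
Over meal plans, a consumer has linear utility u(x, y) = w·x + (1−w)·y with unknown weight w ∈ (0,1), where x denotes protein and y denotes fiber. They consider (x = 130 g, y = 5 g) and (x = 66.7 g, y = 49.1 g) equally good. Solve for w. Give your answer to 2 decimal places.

w = 0.41

Indifference: w·130 + (1−w)·5 = w·66.7 + (1−w)·49.1.
Rearranging, 63.3·w − 44.1·(1−w) = 0.
The marginal rate of substitution is 44.1/63.3, so w = 44.1/(63.3+44.1) = 0.41.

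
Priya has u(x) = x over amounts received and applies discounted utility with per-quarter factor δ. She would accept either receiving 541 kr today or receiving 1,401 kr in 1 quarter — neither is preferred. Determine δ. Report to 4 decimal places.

The payoff in 1 quarter is discounted by δ, so u(541) = δ·u(1401) and δ = u(541)/u(1401).
With u(x) = x: δ = 541/1401 = 0.38615.

δ ≈ 0.3862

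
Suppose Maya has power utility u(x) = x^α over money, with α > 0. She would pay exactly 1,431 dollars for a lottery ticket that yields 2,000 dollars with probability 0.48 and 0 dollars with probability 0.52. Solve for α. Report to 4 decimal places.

α ≈ 2.1924

Since u(0) = 0, the lottery's EU is 0.48·2000^α.
Setting u(1431) equal to that: 1431^α = 0.48·2000^α ⇒ (1431/2000)^α = 0.48.
Take logs: α = ln 0.48 / ln(1431/2000) ≈ 2.192434.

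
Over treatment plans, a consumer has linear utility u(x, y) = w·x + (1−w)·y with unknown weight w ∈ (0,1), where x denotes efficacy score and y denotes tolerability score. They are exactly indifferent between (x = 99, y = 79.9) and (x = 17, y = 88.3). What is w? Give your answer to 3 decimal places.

Equating utilities: w·99 + (1−w)·79.9 = w·17 + (1−w)·88.3.
Collecting terms: w·82 = (1−w)·8.4.
The marginal rate of substitution is 8.4/82, so w = 8.4/(82+8.4) = 0.093.

w = 0.093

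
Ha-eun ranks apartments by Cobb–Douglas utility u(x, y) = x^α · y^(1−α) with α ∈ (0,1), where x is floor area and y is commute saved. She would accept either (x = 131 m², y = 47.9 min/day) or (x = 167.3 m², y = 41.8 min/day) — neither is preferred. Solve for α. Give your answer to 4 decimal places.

α ≈ 0.3577

Set the two utilities equal: 131^α·47.9^(1−α) = 167.3^α·41.8^(1−α).
Rearrange to (131/167.3)^α = (41.8/47.9)^(1−α) and take logs: α·-0.2445913 = (1−α)·-0.1362192.
Thus α·(-0.3808105) = -0.1362192, so α = -0.1362192/-0.3808105 ≈ 0.3577.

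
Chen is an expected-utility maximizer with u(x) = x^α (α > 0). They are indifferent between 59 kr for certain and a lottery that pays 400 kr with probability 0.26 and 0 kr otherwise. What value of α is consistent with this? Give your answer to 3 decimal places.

EU(lottery) = 0.26·400^α + 0.74·0 = 0.26·400^α.
Equating: 59^α = 0.26·400^α, i.e. 0.1475^α = 0.26.
Take logs: α = ln 0.26 / ln(59/400) ≈ 0.70383.

α ≈ 0.704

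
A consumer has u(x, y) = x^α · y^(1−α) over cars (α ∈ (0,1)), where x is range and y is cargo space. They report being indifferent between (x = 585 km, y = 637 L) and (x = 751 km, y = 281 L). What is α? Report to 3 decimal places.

α ≈ 0.766

Indifference: 585^α · 637^(1−α) = 751^α · 281^(1−α).
Rearrange to (585/751)^α = (281/637)^(1−α) and take logs: α·-0.249794 = (1−α)·-0.818415.
With A = -0.249794 and B = -0.818415: α·A = (1−α)·B, so α = B/(A+B) = -0.818415/-1.068209 ≈ 0.766.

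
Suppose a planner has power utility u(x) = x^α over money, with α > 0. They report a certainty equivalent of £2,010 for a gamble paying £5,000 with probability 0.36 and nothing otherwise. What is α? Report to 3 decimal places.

EU(lottery) = 0.36·5000^α + 0.64·0 = 0.36·5000^α.
Indifference: 2010^α = 0.36·5000^α, so (2010/5000)^α = 0.36.
α = ln(0.36) / ln(2010/5000) = -1.021651/-0.911303 ≈ 1.121.

α ≈ 1.121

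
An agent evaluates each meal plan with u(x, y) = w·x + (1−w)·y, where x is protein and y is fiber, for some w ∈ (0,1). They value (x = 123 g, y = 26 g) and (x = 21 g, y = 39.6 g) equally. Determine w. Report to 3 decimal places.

Equating utilities: w·123 + (1−w)·26 = w·21 + (1−w)·39.6.
w·(123−21) = (1−w)·(39.6−26), i.e. w·102 = (1−w)·13.6.
The marginal rate of substitution is 13.6/102, so w = 13.6/(102+13.6) = 0.118.

w = 0.118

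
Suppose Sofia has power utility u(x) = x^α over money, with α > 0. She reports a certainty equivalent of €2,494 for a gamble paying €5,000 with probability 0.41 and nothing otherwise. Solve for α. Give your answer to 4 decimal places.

Since u(0) = 0, the lottery's EU is 0.41·5000^α.
Indifference: 2494^α = 0.41·5000^α, so (2494/5000)^α = 0.41.
α = ln(0.41) / ln(2494/5000) = -0.8915981/-0.6955501 ≈ 1.2819.

α ≈ 1.2819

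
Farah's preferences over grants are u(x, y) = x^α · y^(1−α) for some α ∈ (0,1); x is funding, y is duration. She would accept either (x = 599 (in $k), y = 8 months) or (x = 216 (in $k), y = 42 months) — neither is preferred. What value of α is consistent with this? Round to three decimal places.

The Cobb–Douglas utilities coincide, so 599^α·8^(1−α) = 216^α·42^(1−α).
Taking logs: α·ln 599 + (1−α)·ln 8 = α·ln 216 + (1−α)·ln 42, i.e. α·1.019983 = (1−α)·1.658228.
With A = 1.019983 and B = 1.658228: α·A = (1−α)·B, so α = B/(A+B) = 1.658228/2.678211 ≈ 0.619.

α ≈ 0.619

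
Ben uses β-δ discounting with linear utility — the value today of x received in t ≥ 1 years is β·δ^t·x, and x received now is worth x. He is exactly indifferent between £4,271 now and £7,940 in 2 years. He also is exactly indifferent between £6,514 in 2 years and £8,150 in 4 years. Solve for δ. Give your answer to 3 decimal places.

From the later pair, β·δ^2·6514 = β·δ^4·8150; dividing through, δ^2 = 6514/8150 = 0.79926, so δ = 0.89402.

δ ≈ 0.894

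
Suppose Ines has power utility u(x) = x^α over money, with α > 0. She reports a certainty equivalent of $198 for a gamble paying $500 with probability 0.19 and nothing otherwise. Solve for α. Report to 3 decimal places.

α ≈ 1.793

EU(lottery) = 0.19·500^α + 0.81·0 = 0.19·500^α.
Setting u(198) equal to that: 198^α = 0.19·500^α ⇒ (198/500)^α = 0.19.
Taking logs: α·ln(198/500) = ln(0.19), so α = -1.660731 / -0.926341 ≈ 1.793.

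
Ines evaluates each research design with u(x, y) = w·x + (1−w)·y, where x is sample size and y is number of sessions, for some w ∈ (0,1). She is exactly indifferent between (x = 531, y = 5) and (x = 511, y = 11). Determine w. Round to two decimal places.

Indifference: w·531 + (1−w)·5 = w·511 + (1−w)·11.
Rearranging, 20·w − 6·(1−w) = 0.
The marginal rate of substitution is 6/20, so w = 6/(20+6) = 0.23.

w = 0.23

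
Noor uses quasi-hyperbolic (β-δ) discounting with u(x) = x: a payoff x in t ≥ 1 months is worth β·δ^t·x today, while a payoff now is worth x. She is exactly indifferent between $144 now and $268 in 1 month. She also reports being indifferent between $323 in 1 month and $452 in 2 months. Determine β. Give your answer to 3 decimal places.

β ≈ 0.752

The second indifference involves only future payoffs, so β cancels: β·δ^1·323 = β·δ^2·452, giving δ = 323/452 = 0.71460.
The first indifference: 144 = β·δ·268, so β = 144/(δ·268) = 144/(0.71460·268) ≈ 0.752.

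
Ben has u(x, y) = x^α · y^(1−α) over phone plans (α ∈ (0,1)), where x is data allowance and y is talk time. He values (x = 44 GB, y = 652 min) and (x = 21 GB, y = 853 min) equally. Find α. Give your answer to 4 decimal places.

Indifference: 44^α · 652^(1−α) = 21^α · 853^(1−α).
Taking logs: α·ln 44 + (1−α)·ln 652 = α·ln 21 + (1−α)·ln 853, i.e. α·0.7396672 = (1−α)·0.2687150.
Thus α·(1.0083822) = 0.2687150, so α = 0.2687150/1.0083822 ≈ 0.2665.

α ≈ 0.2665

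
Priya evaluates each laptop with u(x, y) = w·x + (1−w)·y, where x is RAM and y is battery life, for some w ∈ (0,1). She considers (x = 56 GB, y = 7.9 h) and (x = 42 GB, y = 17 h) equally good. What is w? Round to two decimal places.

u(56,7.9) = u(42,17) means w·56 + (1−w)·7.9 = w·42 + (1−w)·17.
w·(56−42) = (1−w)·(17−7.9), i.e. w·14 = (1−w)·9.1.
Hence w = 9.1/(14+9.1) = 9.1/23.1 = 0.39.

w = 0.39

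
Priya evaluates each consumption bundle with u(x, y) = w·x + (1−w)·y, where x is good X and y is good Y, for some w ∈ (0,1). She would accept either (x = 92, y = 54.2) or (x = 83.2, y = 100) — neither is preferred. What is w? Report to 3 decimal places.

w = 0.839

Equating utilities: w·92 + (1−w)·54.2 = w·83.2 + (1−w)·100.
w·(92−83.2) = (1−w)·(100−54.2), i.e. w·8.8 = (1−w)·45.8.
The marginal rate of substitution is 45.8/8.8, so w = 45.8/(8.8+45.8) = 0.839.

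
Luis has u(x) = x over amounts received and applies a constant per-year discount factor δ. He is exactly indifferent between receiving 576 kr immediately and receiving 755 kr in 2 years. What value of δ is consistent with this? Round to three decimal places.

The payoff in 2 years is discounted by δ^2, so u(576) = δ^2·u(755) and δ^2 = u(576)/u(755).
With u(x) = x: δ^2 = 576/755 = 0.76291.
So δ = 0.76291^(1/2) ≈ 0.873.

δ ≈ 0.873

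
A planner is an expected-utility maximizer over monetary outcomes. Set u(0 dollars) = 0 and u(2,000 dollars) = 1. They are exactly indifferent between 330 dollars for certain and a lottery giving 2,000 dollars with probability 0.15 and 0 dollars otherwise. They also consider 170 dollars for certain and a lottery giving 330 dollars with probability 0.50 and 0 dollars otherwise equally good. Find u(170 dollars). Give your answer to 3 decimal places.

The first gamble pins u(330 dollars): it must equal 0.15·1 + 0.85·0 = 0.15.
The second indifference gives u(170 dollars) = 0.50·u(330 dollars) + 0.50·u(0 dollars) = 0.50·0.15 + 0.50·0.00 = 0.0750.

0.075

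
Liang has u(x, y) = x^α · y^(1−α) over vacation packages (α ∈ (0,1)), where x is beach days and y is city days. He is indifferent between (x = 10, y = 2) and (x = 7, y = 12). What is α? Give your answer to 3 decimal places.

α ≈ 0.834

Set the two utilities equal: 10^α·2^(1−α) = 7^α·12^(1−α).
Rearrange to (10/7)^α = (12/2)^(1−α) and take logs: α·0.356675 = (1−α)·1.791759.
Thus α·(2.148434) = 1.791759, so α = 1.791759/2.148434 ≈ 0.834.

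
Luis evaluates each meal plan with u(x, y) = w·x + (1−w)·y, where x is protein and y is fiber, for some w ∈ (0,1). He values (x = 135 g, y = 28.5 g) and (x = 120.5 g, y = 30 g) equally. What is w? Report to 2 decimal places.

Equating utilities: w·135 + (1−w)·28.5 = w·120.5 + (1−w)·30.
Rearranging, 14.5·w − 1.5·(1−w) = 0.
The marginal rate of substitution is 1.5/14.5, so w = 1.5/(14.5+1.5) = 0.09.

w = 0.09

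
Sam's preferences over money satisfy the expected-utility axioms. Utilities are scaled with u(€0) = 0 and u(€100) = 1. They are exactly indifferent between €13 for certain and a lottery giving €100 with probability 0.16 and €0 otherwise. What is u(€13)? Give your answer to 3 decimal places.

The indifference gives u(€13) = 0.16·u(€100) + 0.84·u(€0) = 0.16·1 + 0.84·0 = 0.16.

0.160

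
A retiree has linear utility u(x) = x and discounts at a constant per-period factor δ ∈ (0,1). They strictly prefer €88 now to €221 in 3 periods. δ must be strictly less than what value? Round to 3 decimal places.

δ < 0.736

The preference means 88 > δ^3·221.
Dividing by 221: δ^3 < 0.39819. Both sides are positive, so the cube root keeps the direction.
δ < (88/221)^(1/3) ≈ 0.736.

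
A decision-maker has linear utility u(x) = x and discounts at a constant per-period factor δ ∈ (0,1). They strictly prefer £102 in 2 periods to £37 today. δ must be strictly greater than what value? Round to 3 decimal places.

δ > 0.602

Comparing present values: 37 < δ^2·102.
Hence δ^2 > 37/102 = 0.36275, and x ↦ x^(1/2) is increasing on (0,∞).
δ > (37/102)^(1/2) ≈ 0.602.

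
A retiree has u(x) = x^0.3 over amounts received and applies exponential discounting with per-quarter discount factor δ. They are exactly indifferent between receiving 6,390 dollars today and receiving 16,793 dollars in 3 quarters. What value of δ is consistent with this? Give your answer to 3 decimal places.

The payoff in 3 quarters is discounted by δ^3, so u(6390) = δ^3·u(16793) and δ^3 = u(6390)/u(16793).
Since u(x) = x^0.3, δ^3 = (6390/16793)^0.3 = 0.38052^0.3 = 0.74836.
Hence δ = (0.74836)^(1/3) = 0.90790.

δ ≈ 0.908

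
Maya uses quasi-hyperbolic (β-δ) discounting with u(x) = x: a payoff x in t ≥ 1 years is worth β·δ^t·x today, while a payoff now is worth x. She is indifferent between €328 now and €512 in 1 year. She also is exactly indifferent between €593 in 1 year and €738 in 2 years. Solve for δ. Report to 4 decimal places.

δ ≈ 0.8035

The second indifference involves only future payoffs, so β cancels: β·δ^1·593 = β·δ^2·738, giving δ = 593/738 = 0.80352.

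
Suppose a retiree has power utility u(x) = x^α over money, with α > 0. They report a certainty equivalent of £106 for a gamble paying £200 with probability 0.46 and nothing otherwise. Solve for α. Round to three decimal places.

Since u(0) = 0, the lottery's EU is 0.46·200^α.
Setting u(106) equal to that: 106^α = 0.46·200^α ⇒ (106/200)^α = 0.46.
α = ln(0.46) / ln(106/200) = -0.776529/-0.634878 ≈ 1.223.

α ≈ 1.223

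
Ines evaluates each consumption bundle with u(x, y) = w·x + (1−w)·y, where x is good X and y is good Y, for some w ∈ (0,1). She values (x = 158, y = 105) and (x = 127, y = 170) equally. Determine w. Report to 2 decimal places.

Equating utilities: w·158 + (1−w)·105 = w·127 + (1−w)·170.
Rearranging, 31·w − 65·(1−w) = 0.
The marginal rate of substitution is 65/31, so w = 65/(31+65) = 0.68.

w = 0.68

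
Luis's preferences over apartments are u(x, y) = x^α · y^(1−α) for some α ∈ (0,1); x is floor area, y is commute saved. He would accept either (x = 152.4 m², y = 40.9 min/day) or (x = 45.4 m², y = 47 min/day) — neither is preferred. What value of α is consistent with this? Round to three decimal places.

α ≈ 0.103

Indifference: 152.4^α · 40.9^(1−α) = 45.4^α · 47^(1−α).
Taking logs: α·ln 152.4 + (1−α)·ln 40.9 = α·ln 45.4 + (1−α)·ln 47, i.e. α·1.210997 = (1−α)·0.139018.
With A = 1.210997 and B = 0.139018: α·A = (1−α)·B, so α = B/(A+B) = 0.139018/1.350015 ≈ 0.103.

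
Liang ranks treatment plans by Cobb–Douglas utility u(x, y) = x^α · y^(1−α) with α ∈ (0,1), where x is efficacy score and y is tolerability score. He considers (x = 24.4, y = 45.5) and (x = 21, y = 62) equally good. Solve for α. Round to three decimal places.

α ≈ 0.673

The Cobb–Douglas utilities coincide, so 24.4^α·45.5^(1−α) = 21^α·62^(1−α).
(24.4/21)^α = (62/45.5)^(1−α); take logs: α·ln(24.4/21) = (1−α)·ln(62/45.5), i.e. α·0.150061 = (1−α)·0.309422.
With A = 0.150061 and B = 0.309422: α·A = (1−α)·B, so α = B/(A+B) = 0.309422/0.459483 ≈ 0.673.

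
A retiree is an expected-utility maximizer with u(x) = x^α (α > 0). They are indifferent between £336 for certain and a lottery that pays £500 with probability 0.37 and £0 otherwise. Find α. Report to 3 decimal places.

α ≈ 2.501

EU(lottery) = 0.37·500^α + 0.63·0 = 0.37·500^α.
Equating: 336^α = 0.37·500^α, i.e. 0.6720^α = 0.37.
Taking logs: α·ln(336/500) = ln(0.37), so α = -0.994252 / -0.397497 ≈ 2.501.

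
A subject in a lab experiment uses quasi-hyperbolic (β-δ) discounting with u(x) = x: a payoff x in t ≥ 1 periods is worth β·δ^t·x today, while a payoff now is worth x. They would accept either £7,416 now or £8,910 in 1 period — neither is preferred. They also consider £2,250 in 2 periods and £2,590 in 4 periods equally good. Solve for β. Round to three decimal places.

Both payoffs in the second observation are in the future, so β drops out: δ^2·2250 = δ^4·2590 ⇒ δ^2 = 2250/2590 = 0.86873, so δ = 0.93205.
Substituting δ into 7416 = β·δ·8910: β = 7416/(8304.607) ≈ 0.893.

β ≈ 0.893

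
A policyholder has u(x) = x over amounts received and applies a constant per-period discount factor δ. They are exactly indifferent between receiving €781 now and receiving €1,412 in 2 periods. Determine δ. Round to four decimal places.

δ ≈ 0.7437

The payoff in 2 periods is discounted by δ^2, so u(781) = δ^2·u(1412) and δ^2 = u(781)/u(1412).
With u(x) = x: δ^2 = 781/1412 = 0.55312.
So δ = 0.55312^(1/2) ≈ 0.7437.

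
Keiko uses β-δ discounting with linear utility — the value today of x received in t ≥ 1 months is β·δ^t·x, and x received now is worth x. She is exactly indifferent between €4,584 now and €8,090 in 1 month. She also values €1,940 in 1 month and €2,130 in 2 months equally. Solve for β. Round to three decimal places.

From the later pair, β·δ^1·1940 = β·δ^2·2130; dividing through, δ = 1940/2130 = 0.91080.
The first indifference: 4584 = β·δ·8090, so β = 4584/(δ·8090) = 4584/(0.91080·8090) ≈ 0.622.

β ≈ 0.622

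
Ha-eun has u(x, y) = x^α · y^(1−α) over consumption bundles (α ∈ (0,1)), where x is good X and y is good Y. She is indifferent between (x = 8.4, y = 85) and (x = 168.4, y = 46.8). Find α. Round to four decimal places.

α ≈ 0.1660

Indifference: 8.4^α · 85^(1−α) = 168.4^α · 46.8^(1−α).
Rearrange to (8.4/168.4)^α = (46.8/85)^(1−α) and take logs: α·-2.9981104 = (1−α)·-0.5967681.
With A = -2.9981104 and B = -0.5967681: α·A = (1−α)·B, so α = B/(A+B) = -0.5967681/-3.5948785 ≈ 0.1660.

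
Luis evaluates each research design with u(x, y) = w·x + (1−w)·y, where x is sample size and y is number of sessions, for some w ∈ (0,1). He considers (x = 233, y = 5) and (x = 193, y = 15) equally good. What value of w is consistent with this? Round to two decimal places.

Indifference: w·233 + (1−w)·5 = w·193 + (1−w)·15.
Rearranging, 40·w − 10·(1−w) = 0.
The marginal rate of substitution is 10/40, so w = 10/(40+10) = 0.20.

w = 0.20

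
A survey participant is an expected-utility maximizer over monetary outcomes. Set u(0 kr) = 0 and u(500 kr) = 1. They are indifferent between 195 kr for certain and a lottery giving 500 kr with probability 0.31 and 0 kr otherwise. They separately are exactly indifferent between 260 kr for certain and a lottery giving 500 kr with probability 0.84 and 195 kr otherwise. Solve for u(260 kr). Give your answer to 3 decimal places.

The first gamble pins u(195 kr): it must equal 0.31·1 + 0.69·0 = 0.31.
Then u(260 kr) = 0.84·u(500 kr) + 0.16·u(195 kr) = 0.84·1.00 + 0.16·0.31 = 0.8896.

0.890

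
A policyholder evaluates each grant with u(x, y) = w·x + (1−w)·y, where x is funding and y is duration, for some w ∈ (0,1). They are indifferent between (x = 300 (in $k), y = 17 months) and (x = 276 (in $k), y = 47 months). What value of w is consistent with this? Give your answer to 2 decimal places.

Equating utilities: w·300 + (1−w)·17 = w·276 + (1−w)·47.
Collecting terms: w·24 = (1−w)·30.
So w/(1−w) = 30/24 = 1.2500, giving w = 30/(24+30) = 0.56.

w = 0.56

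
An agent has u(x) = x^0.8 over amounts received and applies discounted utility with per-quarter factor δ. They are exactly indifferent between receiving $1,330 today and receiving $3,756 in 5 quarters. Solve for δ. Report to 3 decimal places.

The payoff in 5 quarters is discounted by δ^5, so u(1330) = δ^5·u(3756) and δ^5 = u(1330)/u(3756).
Since u(x) = x^0.8, δ^5 = (1330/3756)^0.8 = 0.35410^0.8 = 0.43581.
Hence δ = (0.43581)^(1/5) = 0.84695.

δ ≈ 0.847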